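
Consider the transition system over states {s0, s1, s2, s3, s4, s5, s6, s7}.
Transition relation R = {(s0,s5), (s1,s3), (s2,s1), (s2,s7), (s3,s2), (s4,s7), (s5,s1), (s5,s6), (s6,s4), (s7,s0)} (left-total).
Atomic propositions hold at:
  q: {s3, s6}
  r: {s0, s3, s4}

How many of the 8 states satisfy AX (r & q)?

1

Sat(r & q) = {s3}
Sat(AX (r & q)) = {s : every successor in {s3}} = {s1}
|Sat(AX (r & q))| = |{s1}| = 1.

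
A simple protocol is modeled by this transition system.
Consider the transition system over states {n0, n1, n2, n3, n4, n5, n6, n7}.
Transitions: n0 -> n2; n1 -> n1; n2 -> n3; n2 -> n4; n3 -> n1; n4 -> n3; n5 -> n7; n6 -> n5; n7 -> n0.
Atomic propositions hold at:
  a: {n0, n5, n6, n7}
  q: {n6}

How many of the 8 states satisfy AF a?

4

AF a: least fixpoint, start Z0 = {n0, n5, n6, n7}, add states with every successor in Z. Already a fixed point.
Sat(AF a) = {n0, n5, n6, n7}
|Sat(AF a)| = |{n0, n5, n6, n7}| = 4.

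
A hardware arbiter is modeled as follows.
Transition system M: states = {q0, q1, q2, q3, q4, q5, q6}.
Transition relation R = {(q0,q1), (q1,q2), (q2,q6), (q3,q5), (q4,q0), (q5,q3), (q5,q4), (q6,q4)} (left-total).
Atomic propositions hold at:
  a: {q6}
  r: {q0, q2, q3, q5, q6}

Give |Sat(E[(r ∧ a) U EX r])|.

6

Sat(r ∧ a) = {q6}
Sat(EX r) = {s : some successor in {q0, q2, q3, q5, q6}} = {q1, q2, q3, q4, q5}
E[(r ∧ a) U EX r]: least fixpoint, start Z0 = Sat(EX r) = {q1, q2, q3, q4, q5}, add states in Sat(r ∧ a) with some successor in Z. Z1 = {q1, q2, q3, q4, q5, q6}; fixed.
Sat(E[(r ∧ a) U EX r]) = {q1, q2, q3, q4, q5, q6}
|Sat(E[(r ∧ a) U EX r])| = |{q1, q2, q3, q4, q5, q6}| = 6.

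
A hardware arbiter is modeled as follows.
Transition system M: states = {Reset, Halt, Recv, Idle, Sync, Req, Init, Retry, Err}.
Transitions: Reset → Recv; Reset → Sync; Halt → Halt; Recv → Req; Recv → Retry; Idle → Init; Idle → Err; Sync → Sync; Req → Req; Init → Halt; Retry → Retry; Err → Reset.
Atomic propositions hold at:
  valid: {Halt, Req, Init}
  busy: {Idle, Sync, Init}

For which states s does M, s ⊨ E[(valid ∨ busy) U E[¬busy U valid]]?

Sat(valid ∨ busy) = {Halt, Idle, Sync, Req, Init}
Sat(¬busy) = {Reset, Halt, Recv, Req, Retry, Err}
E[¬busy U valid]: least fixpoint, start Z0 = Sat(valid) = {Halt, Req, Init}, add states in Sat(¬busy) with some successor in Z. Z1 = {Halt, Recv, Req, Init}; Z2 = {Reset, Halt, Recv, Req, Init}; Z3 = {Reset, Halt, Recv, Req, Init, Err}; fixed.
Sat(E[¬busy U valid]) = {Reset, Halt, Recv, Req, Init, Err}
E[(valid ∨ busy) U E[¬busy U valid]]: least fixpoint, start Z0 = Sat(E[¬busy U valid]) = {Reset, Halt, Recv, Req, Init, Err}, add states in Sat(valid ∨ busy) with some successor in Z. Z1 = {Reset, Halt, Recv, Idle, Req, Init, Err}; fixed.
Sat(E[(valid ∨ busy) U E[¬busy U valid]]) = {Reset, Halt, Recv, Idle, Req, Init, Err}

{Reset, Halt, Recv, Idle, Req, Init, Err}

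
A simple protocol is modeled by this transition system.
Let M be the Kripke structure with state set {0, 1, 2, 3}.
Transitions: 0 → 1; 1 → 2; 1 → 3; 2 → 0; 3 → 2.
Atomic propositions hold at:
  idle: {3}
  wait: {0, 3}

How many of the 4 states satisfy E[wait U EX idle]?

2

Sat(EX idle) = {s : some successor in {3}} = {1}
E[wait U EX idle]: least fixpoint, start Z0 = Sat(EX idle) = {1}, add states in Sat(wait) with some successor in Z. Z1 = {0, 1}; fixed.
Sat(E[wait U EX idle]) = {0, 1}
|Sat(E[wait U EX idle])| = |{0, 1}| = 2.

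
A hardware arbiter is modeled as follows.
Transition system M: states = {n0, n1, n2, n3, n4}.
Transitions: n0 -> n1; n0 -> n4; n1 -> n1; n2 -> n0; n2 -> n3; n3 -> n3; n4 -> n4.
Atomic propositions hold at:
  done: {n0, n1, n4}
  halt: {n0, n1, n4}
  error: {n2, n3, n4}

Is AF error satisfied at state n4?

Yes

AF error: least fixpoint, start Z0 = {n2, n3, n4}, add states with every successor in Z. Already a fixed point.
Sat(AF error) = {n2, n3, n4}
n4 ∈ Sat(AF error) = {n2, n3, n4}, so the formula holds at n4.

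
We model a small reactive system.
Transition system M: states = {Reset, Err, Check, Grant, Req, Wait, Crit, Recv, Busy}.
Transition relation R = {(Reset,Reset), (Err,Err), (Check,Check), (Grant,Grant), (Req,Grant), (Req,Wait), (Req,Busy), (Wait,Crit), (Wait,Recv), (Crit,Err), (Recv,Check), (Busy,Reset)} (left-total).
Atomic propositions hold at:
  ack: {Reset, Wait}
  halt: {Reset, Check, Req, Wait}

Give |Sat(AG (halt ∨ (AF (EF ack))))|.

3

EF ack: least fixpoint, start Z0 = {Reset, Wait}, add states with some successor in Z. Z1 = {Reset, Req, Wait, Busy}; fixed.
Sat(EF ack) = {Reset, Req, Wait, Busy}
AF (EF ack): least fixpoint, start Z0 = {Reset, Req, Wait, Busy}, add states with every successor in Z. Already a fixed point.
Sat(AF (EF ack)) = {Reset, Req, Wait, Busy}
Sat(halt ∨ (AF (EF ack))) = {Reset, Check, Req, Wait, Busy}
AG (halt ∨ (AF (EF ack))): greatest fixpoint, start Z0 = {Reset, Check, Req, Wait, Busy}, keep only states in Sat with every successor in Z. Z1 = {Reset, Check, Busy}; fixed.
Sat(AG (halt ∨ (AF (EF ack)))) = {Reset, Check, Busy}
|Sat(AG (halt ∨ (AF (EF ack))))| = |{Reset, Check, Busy}| = 3.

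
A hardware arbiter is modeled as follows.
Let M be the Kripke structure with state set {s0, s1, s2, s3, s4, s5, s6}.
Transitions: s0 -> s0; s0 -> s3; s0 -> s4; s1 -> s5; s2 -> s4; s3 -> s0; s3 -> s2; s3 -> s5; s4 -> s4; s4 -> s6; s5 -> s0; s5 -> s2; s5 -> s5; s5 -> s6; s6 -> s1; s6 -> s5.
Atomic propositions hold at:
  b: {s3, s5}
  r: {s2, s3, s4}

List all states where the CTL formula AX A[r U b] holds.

{s1}

A[r U b]: least fixpoint, start Z0 = Sat(b) = {s3, s5}, add states in Sat(r) with every successor in Z. Already a fixed point.
Sat(A[r U b]) = {s3, s5}
Sat(AX A[r U b]) = {s : every successor in {s3, s5}} = {s1}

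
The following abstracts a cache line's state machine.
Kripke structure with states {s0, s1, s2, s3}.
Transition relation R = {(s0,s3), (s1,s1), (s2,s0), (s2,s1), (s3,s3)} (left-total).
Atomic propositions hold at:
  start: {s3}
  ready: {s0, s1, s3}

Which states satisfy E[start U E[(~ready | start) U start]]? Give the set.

{s3}

Sat(~ready) = {s2}
Sat(~ready | start) = {s2, s3}
E[(~ready | start) U start]: least fixpoint, start Z0 = Sat(start) = {s3}, add states in Sat(~ready | start) with some successor in Z. Already a fixed point.
Sat(E[(~ready | start) U start]) = {s3}
E[start U E[(~ready | start) U start]]: least fixpoint, start Z0 = Sat(E[(~ready | start) U start]) = {s3}, add states in Sat(start) with some successor in Z. Already a fixed point.
Sat(E[start U E[(~ready | start) U start]]) = {s3}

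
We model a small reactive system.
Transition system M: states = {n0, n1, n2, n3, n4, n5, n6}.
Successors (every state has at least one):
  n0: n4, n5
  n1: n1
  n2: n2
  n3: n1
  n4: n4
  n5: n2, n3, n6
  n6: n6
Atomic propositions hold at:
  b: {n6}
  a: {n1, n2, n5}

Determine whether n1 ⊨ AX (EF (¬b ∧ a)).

Sat(¬b) = {n0, n1, n2, n3, n4, n5}
Sat(¬b ∧ a) = {n1, n2, n5}
EF (¬b ∧ a): least fixpoint, start Z0 = {n1, n2, n5}, add states with some successor in Z. Z1 = {n0, n1, n2, n3, n5}; fixed.
Sat(EF (¬b ∧ a)) = {n0, n1, n2, n3, n5}
Sat(AX (EF (¬b ∧ a))) = {s : every successor in {n0, n1, n2, n3, n5}} = {n1, n2, n3}
n1 ∈ Sat(AX (EF (¬b ∧ a))) = {n1, n2, n3}, so the formula holds at n1.

Yes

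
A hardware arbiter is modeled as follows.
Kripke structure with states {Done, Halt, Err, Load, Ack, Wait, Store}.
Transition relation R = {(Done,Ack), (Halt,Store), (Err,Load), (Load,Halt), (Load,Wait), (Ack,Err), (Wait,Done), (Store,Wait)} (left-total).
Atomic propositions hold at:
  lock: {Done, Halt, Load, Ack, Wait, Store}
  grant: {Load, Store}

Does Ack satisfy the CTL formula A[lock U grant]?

No

A[lock U grant]: least fixpoint, start Z0 = Sat(grant) = {Load, Store}, add states in Sat(lock) with every successor in Z. Z1 = {Halt, Load, Store}; fixed.
Sat(A[lock U grant]) = {Halt, Load, Store}
Ack ∉ Sat(A[lock U grant]) = {Halt, Load, Store}, so the formula does not hold at Ack.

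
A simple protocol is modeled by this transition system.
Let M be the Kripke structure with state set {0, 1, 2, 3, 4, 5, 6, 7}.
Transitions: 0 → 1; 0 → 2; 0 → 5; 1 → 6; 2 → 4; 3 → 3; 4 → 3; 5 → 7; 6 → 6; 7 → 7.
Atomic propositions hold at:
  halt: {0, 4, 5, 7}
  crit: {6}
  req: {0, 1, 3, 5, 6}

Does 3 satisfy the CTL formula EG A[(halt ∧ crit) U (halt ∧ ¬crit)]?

No

Sat(halt ∧ crit) = ∅
Sat(¬crit) = {0, 1, 2, 3, 4, 5, 7}
Sat(halt ∧ ¬crit) = {0, 4, 5, 7}
A[(halt ∧ crit) U (halt ∧ ¬crit)]: least fixpoint, start Z0 = Sat((halt ∧ ¬crit)) = {0, 4, 5, 7}, add states in Sat(halt ∧ crit) with every successor in Z. Already a fixed point.
Sat(A[(halt ∧ crit) U (halt ∧ ¬crit)]) = {0, 4, 5, 7}
EG A[(halt ∧ crit) U (halt ∧ ¬crit)]: greatest fixpoint, start Z0 = {0, 4, 5, 7}, keep only states in Sat with some successor in Z. Z1 = {0, 5, 7}; fixed.
Sat(EG A[(halt ∧ crit) U (halt ∧ ¬crit)]) = {0, 5, 7}
3 ∉ Sat(EG A[(halt ∧ crit) U (halt ∧ ¬crit)]) = {0, 5, 7}, so the formula does not hold at 3.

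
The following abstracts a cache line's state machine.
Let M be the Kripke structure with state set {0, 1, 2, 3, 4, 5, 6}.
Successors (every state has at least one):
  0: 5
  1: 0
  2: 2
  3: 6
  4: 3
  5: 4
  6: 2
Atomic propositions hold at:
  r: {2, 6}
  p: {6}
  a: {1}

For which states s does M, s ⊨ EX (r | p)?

{2, 3, 6}

Sat(r | p) = {2, 6}
Sat(EX (r | p)) = {s : some successor in {2, 6}} = {2, 3, 6}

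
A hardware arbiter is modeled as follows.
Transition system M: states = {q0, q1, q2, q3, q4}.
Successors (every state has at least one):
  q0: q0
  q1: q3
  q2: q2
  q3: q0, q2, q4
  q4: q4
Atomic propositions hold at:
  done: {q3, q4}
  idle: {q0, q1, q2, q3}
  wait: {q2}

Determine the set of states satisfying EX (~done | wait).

{q0, q2, q3}

Sat(~done) = {q0, q1, q2}
Sat(~done | wait) = {q0, q1, q2}
Sat(EX (~done | wait)) = {s : some successor in {q0, q1, q2}} = {q0, q2, q3}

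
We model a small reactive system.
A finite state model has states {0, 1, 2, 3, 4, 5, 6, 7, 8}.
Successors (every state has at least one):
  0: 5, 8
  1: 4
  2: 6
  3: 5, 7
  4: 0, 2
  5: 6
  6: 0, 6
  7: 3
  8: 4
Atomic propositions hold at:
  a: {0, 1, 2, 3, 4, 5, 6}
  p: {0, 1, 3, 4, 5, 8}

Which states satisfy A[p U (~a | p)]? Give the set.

{0, 1, 3, 4, 5, 7, 8}

Sat(~a) = {7, 8}
Sat(~a | p) = {0, 1, 3, 4, 5, 7, 8}
A[p U (~a | p)]: least fixpoint, start Z0 = Sat((~a | p)) = {0, 1, 3, 4, 5, 7, 8}, add states in Sat(p) with every successor in Z. Already a fixed point.
Sat(A[p U (~a | p)]) = {0, 1, 3, 4, 5, 7, 8}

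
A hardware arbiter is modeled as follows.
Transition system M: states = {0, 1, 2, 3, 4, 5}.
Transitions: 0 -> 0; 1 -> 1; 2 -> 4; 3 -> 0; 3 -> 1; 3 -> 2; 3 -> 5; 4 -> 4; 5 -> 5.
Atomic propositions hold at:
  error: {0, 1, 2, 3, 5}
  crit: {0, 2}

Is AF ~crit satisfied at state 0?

No

Sat(~crit) = {1, 3, 4, 5}
AF ~crit: least fixpoint, start Z0 = {1, 3, 4, 5}, add states with every successor in Z. Z1 = {1, 2, 3, 4, 5}; fixed.
Sat(AF ~crit) = {1, 2, 3, 4, 5}
0 ∉ Sat(AF ~crit) = {1, 2, 3, 4, 5}, so the formula does not hold at 0.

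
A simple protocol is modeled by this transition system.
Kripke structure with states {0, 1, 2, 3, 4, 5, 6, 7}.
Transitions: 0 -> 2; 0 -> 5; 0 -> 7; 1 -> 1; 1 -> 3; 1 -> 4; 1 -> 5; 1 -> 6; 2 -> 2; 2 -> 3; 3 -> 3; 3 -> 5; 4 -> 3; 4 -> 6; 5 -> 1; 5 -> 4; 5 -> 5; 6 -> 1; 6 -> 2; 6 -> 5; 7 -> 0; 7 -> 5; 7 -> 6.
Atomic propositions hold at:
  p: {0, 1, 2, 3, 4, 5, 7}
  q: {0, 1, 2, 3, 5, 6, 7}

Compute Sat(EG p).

{0, 1, 2, 3, 4, 5, 7}

EG p: greatest fixpoint, start Z0 = {0, 1, 2, 3, 4, 5, 7}, keep only states in Sat with some successor in Z. Already a fixed point.
Sat(EG p) = {0, 1, 2, 3, 4, 5, 7}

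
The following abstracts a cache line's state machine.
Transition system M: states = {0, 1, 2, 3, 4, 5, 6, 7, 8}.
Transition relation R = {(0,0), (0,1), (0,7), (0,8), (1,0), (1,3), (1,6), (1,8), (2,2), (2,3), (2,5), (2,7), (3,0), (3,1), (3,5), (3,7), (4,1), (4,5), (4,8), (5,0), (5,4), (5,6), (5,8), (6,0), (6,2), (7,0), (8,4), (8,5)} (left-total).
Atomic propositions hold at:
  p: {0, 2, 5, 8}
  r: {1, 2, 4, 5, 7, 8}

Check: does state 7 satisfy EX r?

No

Sat(EX r) = {s : some successor in {1, 2, 4, 5, 7, 8}} = {0, 1, 2, 3, 4, 5, 6, 8}
7 ∉ Sat(EX r) = {0, 1, 2, 3, 4, 5, 6, 8}, so the formula does not hold at 7.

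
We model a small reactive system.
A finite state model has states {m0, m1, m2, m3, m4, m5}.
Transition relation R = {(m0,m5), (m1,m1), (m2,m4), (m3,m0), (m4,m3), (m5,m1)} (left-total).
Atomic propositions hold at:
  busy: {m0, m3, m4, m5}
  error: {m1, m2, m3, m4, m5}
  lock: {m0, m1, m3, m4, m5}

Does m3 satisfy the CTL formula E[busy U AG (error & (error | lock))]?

Yes

Sat(error | lock) = {m0, m1, m2, m3, m4, m5}
Sat(error & (error | lock)) = {m1, m2, m3, m4, m5}
AG (error & (error | lock)): greatest fixpoint, start Z0 = {m1, m2, m3, m4, m5}, keep only states in Sat with every successor in Z. Z1 = {m1, m2, m4, m5}; Z2 = {m1, m2, m5}; Z3 = {m1, m5}; fixed.
Sat(AG (error & (error | lock))) = {m1, m5}
E[busy U AG (error & (error | lock))]: least fixpoint, start Z0 = Sat(AG (error & (error | lock))) = {m1, m5}, add states in Sat(busy) with some successor in Z. Z1 = {m0, m1, m5}; Z2 = {m0, m1, m3, m5}; Z3 = {m0, m1, m3, m4, m5}; fixed.
Sat(E[busy U AG (error & (error | lock))]) = {m0, m1, m3, m4, m5}
m3 ∈ Sat(E[busy U AG (error & (error | lock))]) = {m0, m1, m3, m4, m5}, so the formula holds at m3.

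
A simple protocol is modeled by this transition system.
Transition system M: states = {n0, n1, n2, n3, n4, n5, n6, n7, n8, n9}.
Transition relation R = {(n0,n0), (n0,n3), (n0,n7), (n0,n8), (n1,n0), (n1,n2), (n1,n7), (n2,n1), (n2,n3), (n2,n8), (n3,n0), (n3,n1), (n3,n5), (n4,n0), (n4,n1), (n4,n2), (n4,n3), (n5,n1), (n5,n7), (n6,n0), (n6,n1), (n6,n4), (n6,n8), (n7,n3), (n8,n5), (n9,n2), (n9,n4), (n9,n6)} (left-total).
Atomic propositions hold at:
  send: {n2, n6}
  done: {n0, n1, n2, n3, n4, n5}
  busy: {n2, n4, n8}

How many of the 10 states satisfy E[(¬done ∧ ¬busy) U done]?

9

Sat(¬done) = {n6, n7, n8, n9}
Sat(¬busy) = {n0, n1, n3, n5, n6, n7, n9}
Sat(¬done ∧ ¬busy) = {n6, n7, n9}
E[(¬done ∧ ¬busy) U done]: least fixpoint, start Z0 = Sat(done) = {n0, n1, n2, n3, n4, n5}, add states in Sat(¬done ∧ ¬busy) with some successor in Z. Z1 = {n0, n1, n2, n3, n4, n5, n6, n7, n9}; fixed.
Sat(E[(¬done ∧ ¬busy) U done]) = {n0, n1, n2, n3, n4, n5, n6, n7, n9}
|Sat(E[(¬done ∧ ¬busy) U done])| = |{n0, n1, n2, n3, n4, n5, n6, n7, n9}| = 9.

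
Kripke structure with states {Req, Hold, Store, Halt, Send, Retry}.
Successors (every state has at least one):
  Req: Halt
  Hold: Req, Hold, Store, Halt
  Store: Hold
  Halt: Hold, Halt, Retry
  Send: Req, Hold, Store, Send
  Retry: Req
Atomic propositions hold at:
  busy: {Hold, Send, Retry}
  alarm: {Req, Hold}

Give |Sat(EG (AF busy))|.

3

AF busy: least fixpoint, start Z0 = {Hold, Send, Retry}, add states with every successor in Z. Z1 = {Hold, Store, Send, Retry}; fixed.
Sat(AF busy) = {Hold, Store, Send, Retry}
EG (AF busy): greatest fixpoint, start Z0 = {Hold, Store, Send, Retry}, keep only states in Sat with some successor in Z. Z1 = {Hold, Store, Send}; fixed.
Sat(EG (AF busy)) = {Hold, Store, Send}
|Sat(EG (AF busy))| = |{Hold, Store, Send}| = 3.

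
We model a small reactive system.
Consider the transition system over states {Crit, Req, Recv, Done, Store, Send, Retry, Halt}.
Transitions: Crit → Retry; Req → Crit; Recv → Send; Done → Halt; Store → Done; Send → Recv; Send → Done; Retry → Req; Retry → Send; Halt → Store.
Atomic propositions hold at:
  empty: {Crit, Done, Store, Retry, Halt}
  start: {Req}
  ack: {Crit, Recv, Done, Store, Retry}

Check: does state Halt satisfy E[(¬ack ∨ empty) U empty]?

Sat(¬ack) = {Req, Send, Halt}
Sat(¬ack ∨ empty) = {Crit, Req, Done, Store, Send, Retry, Halt}
E[(¬ack ∨ empty) U empty]: least fixpoint, start Z0 = Sat(empty) = {Crit, Done, Store, Retry, Halt}, add states in Sat(¬ack ∨ empty) with some successor in Z. Z1 = {Crit, Req, Done, Store, Send, Retry, Halt}; fixed.
Sat(E[(¬ack ∨ empty) U empty]) = {Crit, Req, Done, Store, Send, Retry, Halt}
Halt ∈ Sat(E[(¬ack ∨ empty) U empty]) = {Crit, Req, Done, Store, Send, Retry, Halt}, so the formula holds at Halt.

Yes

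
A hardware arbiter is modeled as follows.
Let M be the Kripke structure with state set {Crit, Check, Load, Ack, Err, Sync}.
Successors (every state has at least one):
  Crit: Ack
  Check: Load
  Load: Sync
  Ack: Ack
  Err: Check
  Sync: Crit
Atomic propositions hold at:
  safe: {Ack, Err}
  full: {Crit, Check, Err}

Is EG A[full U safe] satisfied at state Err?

A[full U safe]: least fixpoint, start Z0 = Sat(safe) = {Ack, Err}, add states in Sat(full) with every successor in Z. Z1 = {Crit, Ack, Err}; fixed.
Sat(A[full U safe]) = {Crit, Ack, Err}
EG A[full U safe]: greatest fixpoint, start Z0 = {Crit, Ack, Err}, keep only states in Sat with some successor in Z. Z1 = {Crit, Ack}; fixed.
Sat(EG A[full U safe]) = {Crit, Ack}
Err ∉ Sat(EG A[full U safe]) = {Crit, Ack}, so the formula does not hold at Err.

No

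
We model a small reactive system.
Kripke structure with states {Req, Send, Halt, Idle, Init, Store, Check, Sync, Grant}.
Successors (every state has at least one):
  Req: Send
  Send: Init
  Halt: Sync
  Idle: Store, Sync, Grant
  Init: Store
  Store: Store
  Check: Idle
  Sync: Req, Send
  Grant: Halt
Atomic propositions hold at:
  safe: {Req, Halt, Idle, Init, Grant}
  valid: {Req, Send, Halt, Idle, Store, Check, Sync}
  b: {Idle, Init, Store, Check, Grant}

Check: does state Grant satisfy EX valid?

Yes

Sat(EX valid) = {s : some successor in {Req, Send, Halt, Idle, Store, Check, Sync}} = {Req, Halt, Idle, Init, Store, Check, Sync, Grant}
Grant ∈ Sat(EX valid) = {Req, Halt, Idle, Init, Store, Check, Sync, Grant}, so the formula holds at Grant.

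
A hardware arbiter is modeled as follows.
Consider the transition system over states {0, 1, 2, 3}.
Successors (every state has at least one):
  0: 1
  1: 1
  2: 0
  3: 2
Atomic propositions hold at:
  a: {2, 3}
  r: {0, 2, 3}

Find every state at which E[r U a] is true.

{2, 3}

E[r U a]: least fixpoint, start Z0 = Sat(a) = {2, 3}, add states in Sat(r) with some successor in Z. Already a fixed point.
Sat(E[r U a]) = {2, 3}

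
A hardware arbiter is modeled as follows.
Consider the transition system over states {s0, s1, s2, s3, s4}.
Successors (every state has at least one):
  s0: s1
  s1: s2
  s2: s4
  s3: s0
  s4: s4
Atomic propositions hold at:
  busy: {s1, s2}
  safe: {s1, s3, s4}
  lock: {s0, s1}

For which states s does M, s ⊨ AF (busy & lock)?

Sat(busy & lock) = {s1}
AF (busy & lock): least fixpoint, start Z0 = {s1}, add states with every successor in Z. Z1 = {s0, s1}; Z2 = {s0, s1, s3}; fixed.
Sat(AF (busy & lock)) = {s0, s1, s3}

{s0, s1, s3}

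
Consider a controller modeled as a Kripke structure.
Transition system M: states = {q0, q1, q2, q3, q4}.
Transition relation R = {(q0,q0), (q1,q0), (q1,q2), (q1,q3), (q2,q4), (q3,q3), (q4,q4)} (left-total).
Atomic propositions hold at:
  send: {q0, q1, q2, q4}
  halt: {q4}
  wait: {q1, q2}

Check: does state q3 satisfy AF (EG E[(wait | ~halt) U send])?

Sat(~halt) = {q0, q1, q2, q3}
Sat(wait | ~halt) = {q0, q1, q2, q3}
E[(wait | ~halt) U send]: least fixpoint, start Z0 = Sat(send) = {q0, q1, q2, q4}, add states in Sat(wait | ~halt) with some successor in Z. Already a fixed point.
Sat(E[(wait | ~halt) U send]) = {q0, q1, q2, q4}
EG E[(wait | ~halt) U send]: greatest fixpoint, start Z0 = {q0, q1, q2, q4}, keep only states in Sat with some successor in Z. Already a fixed point.
Sat(EG E[(wait | ~halt) U send]) = {q0, q1, q2, q4}
AF (EG E[(wait | ~halt) U send]): least fixpoint, start Z0 = {q0, q1, q2, q4}, add states with every successor in Z. Already a fixed point.
Sat(AF (EG E[(wait | ~halt) U send])) = {q0, q1, q2, q4}
q3 ∉ Sat(AF (EG E[(wait | ~halt) U send])) = {q0, q1, q2, q4}, so the formula does not hold at q3.

No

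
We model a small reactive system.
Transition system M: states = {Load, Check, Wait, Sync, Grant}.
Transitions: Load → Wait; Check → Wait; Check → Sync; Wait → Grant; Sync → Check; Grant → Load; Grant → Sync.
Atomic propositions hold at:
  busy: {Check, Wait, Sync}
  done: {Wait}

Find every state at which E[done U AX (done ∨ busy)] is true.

{Load, Check, Sync}

Sat(done ∨ busy) = {Check, Wait, Sync}
Sat(AX (done ∨ busy)) = {s : every successor in {Check, Wait, Sync}} = {Load, Check, Sync}
E[done U AX (done ∨ busy)]: least fixpoint, start Z0 = Sat(AX (done ∨ busy)) = {Load, Check, Sync}, add states in Sat(done) with some successor in Z. Already a fixed point.
Sat(E[done U AX (done ∨ busy)]) = {Load, Check, Sync}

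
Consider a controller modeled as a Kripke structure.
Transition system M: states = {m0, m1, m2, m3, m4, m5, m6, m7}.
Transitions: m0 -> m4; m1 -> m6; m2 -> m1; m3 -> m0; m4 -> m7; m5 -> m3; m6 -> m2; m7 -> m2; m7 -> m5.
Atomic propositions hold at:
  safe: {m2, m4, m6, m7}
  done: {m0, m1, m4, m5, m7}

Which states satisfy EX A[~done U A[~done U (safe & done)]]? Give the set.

Sat(~done) = {m2, m3, m6}
Sat(safe & done) = {m4, m7}
A[~done U (safe & done)]: least fixpoint, start Z0 = Sat((safe & done)) = {m4, m7}, add states in Sat(~done) with every successor in Z. Already a fixed point.
Sat(A[~done U (safe & done)]) = {m4, m7}
A[~done U A[~done U (safe & done)]]: least fixpoint, start Z0 = Sat(A[~done U (safe & done)]) = {m4, m7}, add states in Sat(~done) with every successor in Z. Already a fixed point.
Sat(A[~done U A[~done U (safe & done)]]) = {m4, m7}
Sat(EX A[~done U A[~done U (safe & done)]]) = {s : some successor in {m4, m7}} = {m0, m4}

{m0, m4}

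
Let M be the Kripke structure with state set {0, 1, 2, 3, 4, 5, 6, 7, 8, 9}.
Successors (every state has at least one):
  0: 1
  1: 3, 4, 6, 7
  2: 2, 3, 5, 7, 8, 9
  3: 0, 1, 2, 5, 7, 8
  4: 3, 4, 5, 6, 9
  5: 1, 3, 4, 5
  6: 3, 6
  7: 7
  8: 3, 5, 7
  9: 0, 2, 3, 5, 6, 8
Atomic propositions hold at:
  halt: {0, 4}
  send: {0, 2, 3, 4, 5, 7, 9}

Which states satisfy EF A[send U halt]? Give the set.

{0, 1, 2, 3, 4, 5, 6, 8, 9}

A[send U halt]: least fixpoint, start Z0 = Sat(halt) = {0, 4}, add states in Sat(send) with every successor in Z. Already a fixed point.
Sat(A[send U halt]) = {0, 4}
EF A[send U halt]: least fixpoint, start Z0 = {0, 4}, add states with some successor in Z. Z1 = {0, 1, 3, 4, 5, 9}; Z2 = {0, 1, 2, 3, 4, 5, 6, 8, 9}; fixed.
Sat(EF A[send U halt]) = {0, 1, 2, 3, 4, 5, 6, 8, 9}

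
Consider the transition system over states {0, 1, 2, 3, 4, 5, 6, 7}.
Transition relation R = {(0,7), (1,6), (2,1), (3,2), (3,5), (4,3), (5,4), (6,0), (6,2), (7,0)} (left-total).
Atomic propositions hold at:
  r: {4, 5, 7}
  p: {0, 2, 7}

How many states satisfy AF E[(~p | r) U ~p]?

6

Sat(~p) = {1, 3, 4, 5, 6}
Sat(~p | r) = {1, 3, 4, 5, 6, 7}
E[(~p | r) U ~p]: least fixpoint, start Z0 = Sat(~p) = {1, 3, 4, 5, 6}, add states in Sat(~p | r) with some successor in Z. Already a fixed point.
Sat(E[(~p | r) U ~p]) = {1, 3, 4, 5, 6}
AF E[(~p | r) U ~p]: least fixpoint, start Z0 = {1, 3, 4, 5, 6}, add states with every successor in Z. Z1 = {1, 2, 3, 4, 5, 6}; fixed.
Sat(AF E[(~p | r) U ~p]) = {1, 2, 3, 4, 5, 6}
|Sat(AF E[(~p | r) U ~p])| = |{1, 2, 3, 4, 5, 6}| = 6.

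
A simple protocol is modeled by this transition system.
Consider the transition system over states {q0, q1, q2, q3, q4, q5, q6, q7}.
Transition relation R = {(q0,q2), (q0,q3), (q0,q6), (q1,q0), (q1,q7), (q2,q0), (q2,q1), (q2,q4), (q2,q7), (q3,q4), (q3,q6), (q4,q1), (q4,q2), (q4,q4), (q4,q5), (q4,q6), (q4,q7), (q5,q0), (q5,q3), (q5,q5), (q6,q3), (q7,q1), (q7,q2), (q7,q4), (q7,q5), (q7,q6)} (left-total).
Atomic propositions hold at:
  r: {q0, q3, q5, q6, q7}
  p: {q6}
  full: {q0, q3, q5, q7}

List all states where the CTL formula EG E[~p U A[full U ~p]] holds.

Sat(~p) = {q0, q1, q2, q3, q4, q5, q7}
A[full U ~p]: least fixpoint, start Z0 = Sat(~p) = {q0, q1, q2, q3, q4, q5, q7}, add states in Sat(full) with every successor in Z. Already a fixed point.
Sat(A[full U ~p]) = {q0, q1, q2, q3, q4, q5, q7}
E[~p U A[full U ~p]]: least fixpoint, start Z0 = Sat(A[full U ~p]) = {q0, q1, q2, q3, q4, q5, q7}, add states in Sat(~p) with some successor in Z. Already a fixed point.
Sat(E[~p U A[full U ~p]]) = {q0, q1, q2, q3, q4, q5, q7}
EG E[~p U A[full U ~p]]: greatest fixpoint, start Z0 = {q0, q1, q2, q3, q4, q5, q7}, keep only states in Sat with some successor in Z. Already a fixed point.
Sat(EG E[~p U A[full U ~p]]) = {q0, q1, q2, q3, q4, q5, q7}

{q0, q1, q2, q3, q4, q5, q7}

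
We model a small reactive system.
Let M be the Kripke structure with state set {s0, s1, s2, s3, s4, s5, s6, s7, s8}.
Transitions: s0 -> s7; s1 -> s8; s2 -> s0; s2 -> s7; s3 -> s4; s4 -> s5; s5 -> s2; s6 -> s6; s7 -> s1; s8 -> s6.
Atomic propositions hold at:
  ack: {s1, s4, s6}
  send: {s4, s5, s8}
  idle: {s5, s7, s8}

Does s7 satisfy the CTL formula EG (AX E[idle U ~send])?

Yes

Sat(~send) = {s0, s1, s2, s3, s6, s7}
E[idle U ~send]: least fixpoint, start Z0 = Sat(~send) = {s0, s1, s2, s3, s6, s7}, add states in Sat(idle) with some successor in Z. Z1 = {s0, s1, s2, s3, s5, s6, s7, s8}; fixed.
Sat(E[idle U ~send]) = {s0, s1, s2, s3, s5, s6, s7, s8}
Sat(AX E[idle U ~send]) = {s : every successor in {s0, s1, s2, s3, s5, s6, s7, s8}} = {s0, s1, s2, s4, s5, s6, s7, s8}
EG (AX E[idle U ~send]): greatest fixpoint, start Z0 = {s0, s1, s2, s4, s5, s6, s7, s8}, keep only states in Sat with some successor in Z. Already a fixed point.
Sat(EG (AX E[idle U ~send])) = {s0, s1, s2, s4, s5, s6, s7, s8}
s7 ∈ Sat(EG (AX E[idle U ~send])) = {s0, s1, s2, s4, s5, s6, s7, s8}, so the formula holds at s7.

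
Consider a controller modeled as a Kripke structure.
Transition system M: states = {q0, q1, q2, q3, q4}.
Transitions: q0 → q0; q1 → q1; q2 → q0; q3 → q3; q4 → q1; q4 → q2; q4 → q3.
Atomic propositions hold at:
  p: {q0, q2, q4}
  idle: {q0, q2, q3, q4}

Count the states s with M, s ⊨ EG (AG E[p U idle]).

3

E[p U idle]: least fixpoint, start Z0 = Sat(idle) = {q0, q2, q3, q4}, add states in Sat(p) with some successor in Z. Already a fixed point.
Sat(E[p U idle]) = {q0, q2, q3, q4}
AG E[p U idle]: greatest fixpoint, start Z0 = {q0, q2, q3, q4}, keep only states in Sat with every successor in Z. Z1 = {q0, q2, q3}; fixed.
Sat(AG E[p U idle]) = {q0, q2, q3}
EG (AG E[p U idle]): greatest fixpoint, start Z0 = {q0, q2, q3}, keep only states in Sat with some successor in Z. Already a fixed point.
Sat(EG (AG E[p U idle])) = {q0, q2, q3}
|Sat(EG (AG E[p U idle]))| = |{q0, q2, q3}| = 3.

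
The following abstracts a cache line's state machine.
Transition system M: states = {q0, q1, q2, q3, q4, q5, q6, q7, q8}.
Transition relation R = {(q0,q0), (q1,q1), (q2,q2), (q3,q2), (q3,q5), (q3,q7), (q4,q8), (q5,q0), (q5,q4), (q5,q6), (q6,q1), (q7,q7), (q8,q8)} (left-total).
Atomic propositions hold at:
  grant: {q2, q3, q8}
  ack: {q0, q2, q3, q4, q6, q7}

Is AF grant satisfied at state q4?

AF grant: least fixpoint, start Z0 = {q2, q3, q8}, add states with every successor in Z. Z1 = {q2, q3, q4, q8}; fixed.
Sat(AF grant) = {q2, q3, q4, q8}
q4 ∈ Sat(AF grant) = {q2, q3, q4, q8}, so the formula holds at q4.

Yes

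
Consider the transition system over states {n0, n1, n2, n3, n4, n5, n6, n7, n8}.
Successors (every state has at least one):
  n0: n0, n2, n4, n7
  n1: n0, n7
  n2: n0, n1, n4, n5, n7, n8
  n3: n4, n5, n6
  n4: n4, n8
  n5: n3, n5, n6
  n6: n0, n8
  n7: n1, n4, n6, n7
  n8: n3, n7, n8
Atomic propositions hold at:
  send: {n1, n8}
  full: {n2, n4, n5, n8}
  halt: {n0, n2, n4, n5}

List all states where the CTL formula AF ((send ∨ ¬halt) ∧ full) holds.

{n8}

Sat(¬halt) = {n1, n3, n6, n7, n8}
Sat(send ∨ ¬halt) = {n1, n3, n6, n7, n8}
Sat((send ∨ ¬halt) ∧ full) = {n8}
AF ((send ∨ ¬halt) ∧ full): least fixpoint, start Z0 = {n8}, add states with every successor in Z. Already a fixed point.
Sat(AF ((send ∨ ¬halt) ∧ full)) = {n8}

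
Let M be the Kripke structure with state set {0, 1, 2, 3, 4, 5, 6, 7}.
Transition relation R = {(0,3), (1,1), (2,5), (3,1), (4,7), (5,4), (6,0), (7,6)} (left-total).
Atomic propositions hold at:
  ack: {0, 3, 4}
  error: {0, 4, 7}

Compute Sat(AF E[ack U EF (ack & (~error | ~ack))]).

{0, 2, 3, 4, 5, 6, 7}

Sat(~error) = {1, 2, 3, 5, 6}
Sat(~ack) = {1, 2, 5, 6, 7}
Sat(~error | ~ack) = {1, 2, 3, 5, 6, 7}
Sat(ack & (~error | ~ack)) = {3}
EF (ack & (~error | ~ack)): least fixpoint, start Z0 = {3}, add states with some successor in Z. Z1 = {0, 3}; Z2 = {0, 3, 6}; Z3 = {0, 3, 6, 7}; Z4 = {0, 3, 4, 6, 7}; Z5 = {0, 3, 4, 5, 6, 7}; Z6 = {0, 2, 3, 4, 5, 6, 7}; fixed.
Sat(EF (ack & (~error | ~ack))) = {0, 2, 3, 4, 5, 6, 7}
E[ack U EF (ack & (~error | ~ack))]: least fixpoint, start Z0 = Sat(EF (ack & (~error | ~ack))) = {0, 2, 3, 4, 5, 6, 7}, add states in Sat(ack) with some successor in Z. Already a fixed point.
Sat(E[ack U EF (ack & (~error | ~ack))]) = {0, 2, 3, 4, 5, 6, 7}
AF E[ack U EF (ack & (~error | ~ack))]: least fixpoint, start Z0 = {0, 2, 3, 4, 5, 6, 7}, add states with every successor in Z. Already a fixed point.
Sat(AF E[ack U EF (ack & (~error | ~ack))]) = {0, 2, 3, 4, 5, 6, 7}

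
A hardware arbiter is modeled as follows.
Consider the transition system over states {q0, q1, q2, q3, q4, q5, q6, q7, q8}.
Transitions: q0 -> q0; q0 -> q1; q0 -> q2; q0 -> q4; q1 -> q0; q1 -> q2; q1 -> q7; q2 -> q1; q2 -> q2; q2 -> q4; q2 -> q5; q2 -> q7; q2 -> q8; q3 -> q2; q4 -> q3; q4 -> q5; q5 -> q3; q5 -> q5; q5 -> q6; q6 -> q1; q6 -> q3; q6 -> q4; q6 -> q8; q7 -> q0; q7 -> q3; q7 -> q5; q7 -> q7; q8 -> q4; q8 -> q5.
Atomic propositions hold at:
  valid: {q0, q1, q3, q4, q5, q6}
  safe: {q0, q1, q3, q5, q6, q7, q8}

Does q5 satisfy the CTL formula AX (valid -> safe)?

Sat(valid -> safe) = {q0, q1, q2, q3, q5, q6, q7, q8}
Sat(AX (valid -> safe)) = {s : every successor in {q0, q1, q2, q3, q5, q6, q7, q8}} = {q1, q3, q4, q5, q7}
q5 ∈ Sat(AX (valid -> safe)) = {q1, q3, q4, q5, q7}, so the formula holds at q5.

Yes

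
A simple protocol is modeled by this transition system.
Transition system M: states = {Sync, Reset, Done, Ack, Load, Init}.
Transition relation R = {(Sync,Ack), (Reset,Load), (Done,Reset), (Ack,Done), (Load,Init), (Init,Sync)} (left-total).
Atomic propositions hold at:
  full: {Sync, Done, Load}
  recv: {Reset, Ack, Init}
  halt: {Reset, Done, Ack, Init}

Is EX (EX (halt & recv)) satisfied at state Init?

Yes

Sat(halt & recv) = {Reset, Ack, Init}
Sat(EX (halt & recv)) = {s : some successor in {Reset, Ack, Init}} = {Sync, Done, Load}
Sat(EX (EX (halt & recv))) = {s : some successor in {Sync, Done, Load}} = {Reset, Ack, Init}
Init ∈ Sat(EX (EX (halt & recv))) = {Reset, Ack, Init}, so the formula holds at Init.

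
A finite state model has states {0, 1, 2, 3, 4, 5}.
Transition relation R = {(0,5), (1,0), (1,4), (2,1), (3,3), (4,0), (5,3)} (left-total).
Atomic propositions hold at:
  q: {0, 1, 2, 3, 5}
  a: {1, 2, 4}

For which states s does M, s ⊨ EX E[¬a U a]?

Sat(¬a) = {0, 3, 5}
E[¬a U a]: least fixpoint, start Z0 = Sat(a) = {1, 2, 4}, add states in Sat(¬a) with some successor in Z. Already a fixed point.
Sat(E[¬a U a]) = {1, 2, 4}
Sat(EX E[¬a U a]) = {s : some successor in {1, 2, 4}} = {1, 2}

{1, 2}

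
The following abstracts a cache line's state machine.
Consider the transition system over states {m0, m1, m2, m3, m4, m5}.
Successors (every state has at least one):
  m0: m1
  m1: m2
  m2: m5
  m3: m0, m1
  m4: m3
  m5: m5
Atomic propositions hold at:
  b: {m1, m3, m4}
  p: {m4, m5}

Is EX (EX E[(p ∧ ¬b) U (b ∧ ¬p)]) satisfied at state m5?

No

Sat(¬b) = {m0, m2, m5}
Sat(p ∧ ¬b) = {m5}
Sat(¬p) = {m0, m1, m2, m3}
Sat(b ∧ ¬p) = {m1, m3}
E[(p ∧ ¬b) U (b ∧ ¬p)]: least fixpoint, start Z0 = Sat((b ∧ ¬p)) = {m1, m3}, add states in Sat(p ∧ ¬b) with some successor in Z. Already a fixed point.
Sat(E[(p ∧ ¬b) U (b ∧ ¬p)]) = {m1, m3}
Sat(EX E[(p ∧ ¬b) U (b ∧ ¬p)]) = {s : some successor in {m1, m3}} = {m0, m3, m4}
Sat(EX (EX E[(p ∧ ¬b) U (b ∧ ¬p)])) = {s : some successor in {m0, m3, m4}} = {m3, m4}
m5 ∉ Sat(EX (EX E[(p ∧ ¬b) U (b ∧ ¬p)])) = {m3, m4}, so the formula does not hold at m5.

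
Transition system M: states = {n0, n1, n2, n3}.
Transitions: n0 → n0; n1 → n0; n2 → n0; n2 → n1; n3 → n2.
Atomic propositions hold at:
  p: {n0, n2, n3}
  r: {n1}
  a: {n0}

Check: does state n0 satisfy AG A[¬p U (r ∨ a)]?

Sat(¬p) = {n1}
Sat(r ∨ a) = {n0, n1}
A[¬p U (r ∨ a)]: least fixpoint, start Z0 = Sat((r ∨ a)) = {n0, n1}, add states in Sat(¬p) with every successor in Z. Already a fixed point.
Sat(A[¬p U (r ∨ a)]) = {n0, n1}
AG A[¬p U (r ∨ a)]: greatest fixpoint, start Z0 = {n0, n1}, keep only states in Sat with every successor in Z. Already a fixed point.
Sat(AG A[¬p U (r ∨ a)]) = {n0, n1}
n0 ∈ Sat(AG A[¬p U (r ∨ a)]) = {n0, n1}, so the formula holds at n0.

Yes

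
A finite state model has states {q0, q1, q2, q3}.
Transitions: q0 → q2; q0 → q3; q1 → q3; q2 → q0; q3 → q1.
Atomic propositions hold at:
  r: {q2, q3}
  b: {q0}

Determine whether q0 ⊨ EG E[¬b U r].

Sat(¬b) = {q1, q2, q3}
E[¬b U r]: least fixpoint, start Z0 = Sat(r) = {q2, q3}, add states in Sat(¬b) with some successor in Z. Z1 = {q1, q2, q3}; fixed.
Sat(E[¬b U r]) = {q1, q2, q3}
EG E[¬b U r]: greatest fixpoint, start Z0 = {q1, q2, q3}, keep only states in Sat with some successor in Z. Z1 = {q1, q3}; fixed.
Sat(EG E[¬b U r]) = {q1, q3}
q0 ∉ Sat(EG E[¬b U r]) = {q1, q3}, so the formula does not hold at q0.

No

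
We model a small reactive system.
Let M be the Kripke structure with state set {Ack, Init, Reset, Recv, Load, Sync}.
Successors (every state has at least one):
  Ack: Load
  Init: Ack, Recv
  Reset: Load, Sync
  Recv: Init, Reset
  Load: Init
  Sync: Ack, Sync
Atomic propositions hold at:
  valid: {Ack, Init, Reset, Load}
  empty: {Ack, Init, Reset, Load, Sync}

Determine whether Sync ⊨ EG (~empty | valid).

Sat(~empty) = {Recv}
Sat(~empty | valid) = {Ack, Init, Reset, Recv, Load}
EG (~empty | valid): greatest fixpoint, start Z0 = {Ack, Init, Reset, Recv, Load}, keep only states in Sat with some successor in Z. Already a fixed point.
Sat(EG (~empty | valid)) = {Ack, Init, Reset, Recv, Load}
Sync ∉ Sat(EG (~empty | valid)) = {Ack, Init, Reset, Recv, Load}, so the formula does not hold at Sync.

No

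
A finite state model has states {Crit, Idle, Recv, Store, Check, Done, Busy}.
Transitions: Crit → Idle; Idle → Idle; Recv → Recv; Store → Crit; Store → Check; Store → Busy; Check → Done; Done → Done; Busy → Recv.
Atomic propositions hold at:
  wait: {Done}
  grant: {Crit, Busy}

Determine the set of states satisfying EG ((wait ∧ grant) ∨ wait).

{Done}

Sat(wait ∧ grant) = ∅
Sat((wait ∧ grant) ∨ wait) = {Done}
EG ((wait ∧ grant) ∨ wait): greatest fixpoint, start Z0 = {Done}, keep only states in Sat with some successor in Z. Already a fixed point.
Sat(EG ((wait ∧ grant) ∨ wait)) = {Done}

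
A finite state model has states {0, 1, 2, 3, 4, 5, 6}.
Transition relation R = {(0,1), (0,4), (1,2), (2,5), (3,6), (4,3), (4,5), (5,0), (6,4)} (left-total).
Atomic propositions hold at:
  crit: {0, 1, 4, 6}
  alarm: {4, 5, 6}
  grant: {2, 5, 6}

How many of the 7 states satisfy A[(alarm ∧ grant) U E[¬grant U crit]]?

Sat(alarm ∧ grant) = {5, 6}
Sat(¬grant) = {0, 1, 3, 4}
E[¬grant U crit]: least fixpoint, start Z0 = Sat(crit) = {0, 1, 4, 6}, add states in Sat(¬grant) with some successor in Z. Z1 = {0, 1, 3, 4, 6}; fixed.
Sat(E[¬grant U crit]) = {0, 1, 3, 4, 6}
A[(alarm ∧ grant) U E[¬grant U crit]]: least fixpoint, start Z0 = Sat(E[¬grant U crit]) = {0, 1, 3, 4, 6}, add states in Sat(alarm ∧ grant) with every successor in Z. Z1 = {0, 1, 3, 4, 5, 6}; fixed.
Sat(A[(alarm ∧ grant) U E[¬grant U crit]]) = {0, 1, 3, 4, 5, 6}
|Sat(A[(alarm ∧ grant) U E[¬grant U crit]])| = |{0, 1, 3, 4, 5, 6}| = 6.

6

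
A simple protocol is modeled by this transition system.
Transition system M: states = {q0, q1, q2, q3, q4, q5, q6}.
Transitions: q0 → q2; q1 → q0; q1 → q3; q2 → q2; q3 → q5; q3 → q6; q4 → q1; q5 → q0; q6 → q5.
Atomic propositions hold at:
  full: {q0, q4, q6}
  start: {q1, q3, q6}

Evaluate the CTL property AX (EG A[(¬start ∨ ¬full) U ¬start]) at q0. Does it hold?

Sat(¬start) = {q0, q2, q4, q5}
Sat(¬full) = {q1, q2, q3, q5}
Sat(¬start ∨ ¬full) = {q0, q1, q2, q3, q4, q5}
A[(¬start ∨ ¬full) U ¬start]: least fixpoint, start Z0 = Sat(¬start) = {q0, q2, q4, q5}, add states in Sat(¬start ∨ ¬full) with every successor in Z. Already a fixed point.
Sat(A[(¬start ∨ ¬full) U ¬start]) = {q0, q2, q4, q5}
EG A[(¬start ∨ ¬full) U ¬start]: greatest fixpoint, start Z0 = {q0, q2, q4, q5}, keep only states in Sat with some successor in Z. Z1 = {q0, q2, q5}; fixed.
Sat(EG A[(¬start ∨ ¬full) U ¬start]) = {q0, q2, q5}
Sat(AX (EG A[(¬start ∨ ¬full) U ¬start])) = {s : every successor in {q0, q2, q5}} = {q0, q2, q5, q6}
q0 ∈ Sat(AX (EG A[(¬start ∨ ¬full) U ¬start])) = {q0, q2, q5, q6}, so the formula holds at q0.

Yes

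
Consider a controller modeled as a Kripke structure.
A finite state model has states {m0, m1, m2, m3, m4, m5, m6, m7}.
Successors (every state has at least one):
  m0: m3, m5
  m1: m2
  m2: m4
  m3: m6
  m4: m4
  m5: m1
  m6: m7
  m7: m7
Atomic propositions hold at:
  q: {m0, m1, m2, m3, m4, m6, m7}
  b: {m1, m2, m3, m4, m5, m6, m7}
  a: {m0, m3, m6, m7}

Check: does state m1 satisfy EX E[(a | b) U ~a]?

Sat(a | b) = {m0, m1, m2, m3, m4, m5, m6, m7}
Sat(~a) = {m1, m2, m4, m5}
E[(a | b) U ~a]: least fixpoint, start Z0 = Sat(~a) = {m1, m2, m4, m5}, add states in Sat(a | b) with some successor in Z. Z1 = {m0, m1, m2, m4, m5}; fixed.
Sat(E[(a | b) U ~a]) = {m0, m1, m2, m4, m5}
Sat(EX E[(a | b) U ~a]) = {s : some successor in {m0, m1, m2, m4, m5}} = {m0, m1, m2, m4, m5}
m1 ∈ Sat(EX E[(a | b) U ~a]) = {m0, m1, m2, m4, m5}, so the formula holds at m1.

Yes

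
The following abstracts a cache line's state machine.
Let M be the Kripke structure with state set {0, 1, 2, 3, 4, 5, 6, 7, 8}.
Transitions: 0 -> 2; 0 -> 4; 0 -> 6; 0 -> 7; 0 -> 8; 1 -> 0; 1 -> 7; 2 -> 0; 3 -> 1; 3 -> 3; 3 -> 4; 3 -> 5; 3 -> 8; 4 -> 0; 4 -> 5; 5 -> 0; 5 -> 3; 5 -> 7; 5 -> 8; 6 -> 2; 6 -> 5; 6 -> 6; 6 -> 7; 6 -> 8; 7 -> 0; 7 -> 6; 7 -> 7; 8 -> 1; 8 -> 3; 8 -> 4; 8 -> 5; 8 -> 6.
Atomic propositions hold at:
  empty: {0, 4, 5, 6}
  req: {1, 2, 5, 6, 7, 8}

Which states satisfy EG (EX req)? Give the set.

Sat(EX req) = {s : some successor in {1, 2, 5, 6, 7, 8}} = {0, 1, 3, 4, 5, 6, 7, 8}
EG (EX req): greatest fixpoint, start Z0 = {0, 1, 3, 4, 5, 6, 7, 8}, keep only states in Sat with some successor in Z. Already a fixed point.
Sat(EG (EX req)) = {0, 1, 3, 4, 5, 6, 7, 8}

{0, 1, 3, 4, 5, 6, 7, 8}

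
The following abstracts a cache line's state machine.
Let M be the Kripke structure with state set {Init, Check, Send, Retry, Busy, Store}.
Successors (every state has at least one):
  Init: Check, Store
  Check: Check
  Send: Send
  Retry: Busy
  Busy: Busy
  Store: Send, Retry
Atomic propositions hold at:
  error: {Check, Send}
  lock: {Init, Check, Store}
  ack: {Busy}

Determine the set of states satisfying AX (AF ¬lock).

Sat(¬lock) = {Send, Retry, Busy}
AF ¬lock: least fixpoint, start Z0 = {Send, Retry, Busy}, add states with every successor in Z. Z1 = {Send, Retry, Busy, Store}; fixed.
Sat(AF ¬lock) = {Send, Retry, Busy, Store}
Sat(AX (AF ¬lock)) = {s : every successor in {Send, Retry, Busy, Store}} = {Send, Retry, Busy, Store}

{Send, Retry, Busy, Store}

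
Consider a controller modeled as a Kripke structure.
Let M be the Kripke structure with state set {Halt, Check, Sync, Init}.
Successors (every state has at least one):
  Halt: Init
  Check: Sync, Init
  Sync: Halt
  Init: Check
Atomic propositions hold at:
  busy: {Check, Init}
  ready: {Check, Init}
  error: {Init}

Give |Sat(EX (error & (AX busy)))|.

Sat(AX busy) = {s : every successor in {Check, Init}} = {Halt, Init}
Sat(error & (AX busy)) = {Init}
Sat(EX (error & (AX busy))) = {s : some successor in {Init}} = {Halt, Check}
|Sat(EX (error & (AX busy)))| = |{Halt, Check}| = 2.

2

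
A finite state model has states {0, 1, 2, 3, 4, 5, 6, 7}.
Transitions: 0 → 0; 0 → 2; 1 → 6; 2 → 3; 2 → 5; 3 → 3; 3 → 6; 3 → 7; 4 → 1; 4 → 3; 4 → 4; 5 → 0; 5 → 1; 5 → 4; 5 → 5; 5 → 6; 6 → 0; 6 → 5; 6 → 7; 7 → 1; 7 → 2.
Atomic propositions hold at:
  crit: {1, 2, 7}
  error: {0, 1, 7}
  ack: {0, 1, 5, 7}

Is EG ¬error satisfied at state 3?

Sat(¬error) = {2, 3, 4, 5, 6}
EG ¬error: greatest fixpoint, start Z0 = {2, 3, 4, 5, 6}, keep only states in Sat with some successor in Z. Already a fixed point.
Sat(EG ¬error) = {2, 3, 4, 5, 6}
3 ∈ Sat(EG ¬error) = {2, 3, 4, 5, 6}, so the formula holds at 3.

Yes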